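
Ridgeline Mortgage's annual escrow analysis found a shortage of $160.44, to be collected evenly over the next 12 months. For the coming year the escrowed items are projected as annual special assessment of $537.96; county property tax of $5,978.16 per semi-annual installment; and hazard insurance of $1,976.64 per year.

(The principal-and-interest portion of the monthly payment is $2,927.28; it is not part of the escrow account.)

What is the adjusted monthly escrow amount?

Special assessment — $537.96 per year
County property tax — $5,978.16 × 2 = $11,956.32 per year
Hazard insurance — $1,976.64 per year
Total per year = $537.96 + $11,956.32 + $1,976.64 = $14,470.92
Per month = $14,470.92 / 12 = $1,205.91
Monthly shortage recovery: $160.44 ÷ 12 = $13.37
New monthly escrow = $1,205.91 + $13.37 = $1,219.28

$1,219.28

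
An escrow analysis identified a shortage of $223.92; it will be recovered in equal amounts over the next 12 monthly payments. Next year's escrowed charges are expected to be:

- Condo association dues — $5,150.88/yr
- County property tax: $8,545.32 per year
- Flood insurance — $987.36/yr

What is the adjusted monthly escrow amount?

Condo association dues: $5,150.88/yr
County property tax: $8,545.32/yr
Flood insurance: $987.36/yr
Total per year = $5,150.88 + $8,545.32 + $987.36 = $14,683.56
Monthly = $14,683.56 / 12 = $1,223.63
Monthly shortage recovery: $223.92 / 12 = $18.66
New monthly escrow = $1,223.63 + $18.66 = $1,242.29

$1,242.29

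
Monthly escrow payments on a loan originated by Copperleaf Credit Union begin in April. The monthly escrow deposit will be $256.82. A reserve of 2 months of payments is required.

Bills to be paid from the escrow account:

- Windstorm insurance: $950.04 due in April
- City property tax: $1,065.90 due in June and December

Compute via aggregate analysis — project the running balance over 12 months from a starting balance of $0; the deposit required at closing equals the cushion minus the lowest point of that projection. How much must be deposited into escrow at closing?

Cushion = 2 × $256.82 = $513.64
Trial balance (start $0, +$256.82 each month, − disbursements):
  Apr: +$256.82 − $950.04 → -$693.22
  May: +$256.82 → -$436.40
  Jun: +$256.82 − $1,065.90 → -$1,245.48
  Jul: +$256.82 → -$988.66
  Aug: +$256.82 → -$731.84
  Sep: +$256.82 → -$475.02
  Oct: +$256.82 → -$218.20
  Nov: +$256.82 → $38.62
  Dec: +$256.82 − $1,065.90 → -$770.46
  Jan: +$256.82 → -$513.64
  Feb: +$256.82 → -$256.82
  Mar: +$256.82 → $0.00
Lowest trial balance = -$1,245.48 (Jun)
Initial deposit = cushion − low point = $513.64 − (-$1,245.48) = $1,759.12

$1,759.12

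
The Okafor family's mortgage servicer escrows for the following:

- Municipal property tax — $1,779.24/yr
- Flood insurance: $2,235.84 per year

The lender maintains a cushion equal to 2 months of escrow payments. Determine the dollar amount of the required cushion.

$669.18

Municipal property tax — $1,779.24 annually
Flood insurance — $2,235.84 annually
Total per year = $1,779.24 + $2,235.84 = $4,015.08
Monthly = $4,015.08 / 12 = $334.59
Reserve = 2 × $334.59 = $669.18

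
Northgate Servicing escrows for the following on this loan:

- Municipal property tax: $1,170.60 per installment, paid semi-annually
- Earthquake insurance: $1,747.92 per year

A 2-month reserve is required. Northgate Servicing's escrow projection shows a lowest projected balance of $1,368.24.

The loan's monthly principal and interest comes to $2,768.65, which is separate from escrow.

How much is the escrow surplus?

Municipal property tax = $1,170.60 × 2 = $2,341.20/yr
Earthquake insurance = $1,747.92/yr
Total per year = $2,341.20 + $1,747.92 = $4,089.12
Monthly = $4,089.12 / 12 = $340.76
Required cushion = 2 × $340.76 = $681.52
Excess over cushion: $1,368.24 − $681.52 = $686.72

$686.72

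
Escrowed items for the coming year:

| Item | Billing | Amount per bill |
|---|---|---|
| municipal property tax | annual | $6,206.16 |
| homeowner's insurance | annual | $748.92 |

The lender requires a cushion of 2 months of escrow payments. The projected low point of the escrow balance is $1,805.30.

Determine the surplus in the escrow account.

Municipal property tax: $6,206.16
Homeowner's insurance: $748.92
Annual escrow total = $6,206.16 + $748.92 = $6,955.08
Monthly escrow = $6,955.08 ÷ 12 = $579.59
Required reserve = 2 × $579.59 = $1,159.18
Surplus = $1,805.30 − $1,159.18 = $646.12

$646.12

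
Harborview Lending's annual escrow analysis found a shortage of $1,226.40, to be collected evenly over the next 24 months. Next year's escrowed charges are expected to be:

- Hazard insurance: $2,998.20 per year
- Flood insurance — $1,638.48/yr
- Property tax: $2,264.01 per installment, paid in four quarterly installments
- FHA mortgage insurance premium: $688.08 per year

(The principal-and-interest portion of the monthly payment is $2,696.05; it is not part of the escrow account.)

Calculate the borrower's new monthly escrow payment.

Hazard insurance: $2,998.20 annually
Flood insurance: $1,638.48 annually
Property tax: $2,264.01 × 4 = $9,056.04 annually
FHA mortgage insurance premium: $688.08 annually
Yearly total = $2,998.20 + $1,638.48 + $9,056.04 + $688.08 = $14,380.80
Monthly escrow = $14,380.80 / 12 = $1,198.40
Monthly shortage recovery: $1,226.40 / 24 = $51.10
New monthly escrow = $1,198.40 + $51.10 = $1,249.50

$1,249.50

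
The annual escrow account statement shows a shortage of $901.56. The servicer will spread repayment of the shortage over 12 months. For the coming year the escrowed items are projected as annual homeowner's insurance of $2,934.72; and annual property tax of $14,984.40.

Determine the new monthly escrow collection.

$1,568.39

Homeowner's insurance = $2,934.72
Property tax = $14,984.40
Total annual escrow = $17,919.12
Per month = $17,919.12 ÷ 12 = $1,493.26
Monthly shortage recovery: $901.56 ÷ 12 = $75.13
New monthly escrow = $1,493.26 + $75.13 = $1,568.39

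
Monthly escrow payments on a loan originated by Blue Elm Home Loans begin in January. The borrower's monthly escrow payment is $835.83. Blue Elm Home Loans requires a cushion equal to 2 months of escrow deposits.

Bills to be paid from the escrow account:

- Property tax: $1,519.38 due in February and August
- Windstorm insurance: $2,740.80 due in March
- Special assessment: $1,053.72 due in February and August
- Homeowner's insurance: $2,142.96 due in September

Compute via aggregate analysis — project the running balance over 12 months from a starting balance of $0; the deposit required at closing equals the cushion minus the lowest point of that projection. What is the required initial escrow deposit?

Cushion = 2 × $835.83 = $1,671.66
Trial balance (start $0, +$835.83 each month, − disbursements):
  Jan: +$835.83 → $835.83
  Feb: +$835.83 − $2,573.10 → -$901.44
  Mar: +$835.83 − $2,740.80 → -$2,806.41
  Apr: +$835.83 → -$1,970.58
  May: +$835.83 → -$1,134.75
  Jun: +$835.83 → -$298.92
  Jul: +$835.83 → $536.91
  Aug: +$835.83 − $2,573.10 → -$1,200.36
  Sep: +$835.83 − $2,142.96 → -$2,507.49
  Oct: +$835.83 → -$1,671.66
  Nov: +$835.83 → -$835.83
  Dec: +$835.83 → $0.00
Lowest trial balance = -$2,806.41 (Mar)
Initial deposit = cushion − low point = $1,671.66 − (-$2,806.41) = $4,478.07

$4,478.07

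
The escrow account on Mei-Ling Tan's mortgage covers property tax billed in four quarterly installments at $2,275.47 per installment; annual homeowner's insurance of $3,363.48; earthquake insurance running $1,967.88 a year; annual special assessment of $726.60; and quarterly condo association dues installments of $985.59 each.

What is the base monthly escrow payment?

$1,591.85

Property tax: $2,275.47 × 4 = $9,101.88 annually
Homeowner's insurance: $3,363.48 annually
Earthquake insurance: $1,967.88 annually
Special assessment: $726.60 annually
Condo association dues: $985.59 × 4 = $3,942.36 annually
Annual escrow total = $9,101.88 + $3,363.48 + $1,967.88 + $726.60 + $3,942.36 = $19,102.20
Monthly escrow = $19,102.20 / 12 = $1,591.85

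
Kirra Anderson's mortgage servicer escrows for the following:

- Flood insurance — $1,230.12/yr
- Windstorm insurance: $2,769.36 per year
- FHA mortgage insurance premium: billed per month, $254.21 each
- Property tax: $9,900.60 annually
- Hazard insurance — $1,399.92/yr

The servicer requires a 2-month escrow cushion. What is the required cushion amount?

$3,058.42

Flood insurance = $1,230.12/yr
Windstorm insurance = $2,769.36/yr
FHA mortgage insurance premium = $254.21 × 12 = $3,050.52/yr
Property tax = $9,900.60/yr
Hazard insurance = $1,399.92/yr
Yearly total = $18,350.52
Base monthly escrow = $18,350.52 ÷ 12 = $1,529.21
Required cushion = 2 × $1,529.21 = $3,058.42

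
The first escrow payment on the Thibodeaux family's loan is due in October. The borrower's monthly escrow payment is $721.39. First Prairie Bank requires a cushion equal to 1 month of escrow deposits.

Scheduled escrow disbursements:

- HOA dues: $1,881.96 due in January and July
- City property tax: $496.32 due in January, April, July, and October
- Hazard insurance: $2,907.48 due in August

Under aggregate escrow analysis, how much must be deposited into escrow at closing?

Cushion = 1 × $721.39 = $721.39
Trial balance (start $0, +$721.39 each month, − disbursements):
  Oct: +$721.39 − $496.32 → $225.07
  Nov: +$721.39 → $946.46
  Dec: +$721.39 → $1,667.85
  Jan: +$721.39 − $2,378.28 → $10.96
  Feb: +$721.39 → $732.35
  Mar: +$721.39 → $1,453.74
  Apr: +$721.39 − $496.32 → $1,678.81
  May: +$721.39 → $2,400.20
  Jun: +$721.39 → $3,121.59
  Jul: +$721.39 − $2,378.28 → $1,464.70
  Aug: +$721.39 − $2,907.48 → -$721.39
  Sep: +$721.39 → $0.00
Lowest trial balance = -$721.39 (Aug)
Initial deposit = cushion − low point = $721.39 − (-$721.39) = $1,442.78

$1,442.78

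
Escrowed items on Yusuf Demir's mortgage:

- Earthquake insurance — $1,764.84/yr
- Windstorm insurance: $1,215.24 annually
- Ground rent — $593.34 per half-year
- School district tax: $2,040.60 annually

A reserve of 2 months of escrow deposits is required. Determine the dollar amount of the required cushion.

Earthquake insurance: $1,764.84
Windstorm insurance: $1,215.24
Ground rent: $593.34 × 2 = $1,186.68
School district tax: $2,040.60
Total annual escrow = $6,207.36
Per month = $6,207.36 / 12 = $517.28
Required cushion = 2 × $517.28 = $1,034.56

$1,034.56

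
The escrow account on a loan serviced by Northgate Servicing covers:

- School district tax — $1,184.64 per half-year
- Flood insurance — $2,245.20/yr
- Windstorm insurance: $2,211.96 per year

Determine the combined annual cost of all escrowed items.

$6,826.44

School district tax = $1,184.64 × 2 = $2,369.28
Flood insurance = $2,245.20
Windstorm insurance = $2,211.96
Yearly total = $2,369.28 + $2,245.20 + $2,211.96 = $6,826.44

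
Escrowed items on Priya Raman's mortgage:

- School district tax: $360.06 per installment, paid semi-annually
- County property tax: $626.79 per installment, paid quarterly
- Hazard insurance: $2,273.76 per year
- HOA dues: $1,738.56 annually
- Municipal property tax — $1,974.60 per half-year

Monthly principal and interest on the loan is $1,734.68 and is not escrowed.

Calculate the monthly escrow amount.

School district tax: $360.06 × 2 = $720.12/yr
County property tax: $626.79 × 4 = $2,507.16/yr
Hazard insurance: $2,273.76/yr
HOA dues: $1,738.56/yr
Municipal property tax: $1,974.60 × 2 = $3,949.20/yr
Yearly total = $720.12 + $2,507.16 + $2,273.76 + $1,738.56 + $3,949.20 = $11,188.80
Base monthly escrow = $11,188.80 ÷ 12 = $932.40

$932.40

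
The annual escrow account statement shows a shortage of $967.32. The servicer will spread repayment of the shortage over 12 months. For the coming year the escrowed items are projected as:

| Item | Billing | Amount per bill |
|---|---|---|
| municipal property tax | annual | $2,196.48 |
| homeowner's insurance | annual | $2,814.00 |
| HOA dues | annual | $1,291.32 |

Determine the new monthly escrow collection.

$605.76

Municipal property tax: $2,196.48
Homeowner's insurance: $2,814.00
HOA dues: $1,291.32
Total annual escrow = $2,196.48 + $2,814.00 + $1,291.32 = $6,301.80
Monthly escrow = $6,301.80 / 12 = $525.15
Shortage spread = $967.32 ÷ 12 = $80.61/mo
Adjusted monthly = $525.15 + $80.61 = $605.76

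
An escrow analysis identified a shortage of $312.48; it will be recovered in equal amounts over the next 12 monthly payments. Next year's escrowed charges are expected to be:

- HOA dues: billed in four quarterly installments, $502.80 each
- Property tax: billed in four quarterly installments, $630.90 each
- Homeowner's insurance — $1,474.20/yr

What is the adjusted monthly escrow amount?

$526.79

HOA dues — $502.80 × 4 = $2,011.20
Property tax — $630.90 × 4 = $2,523.60
Homeowner's insurance — $1,474.20
Total annual escrow = $2,011.20 + $2,523.60 + $1,474.20 = $6,009.00
Monthly = $6,009.00 / 12 = $500.75
Monthly shortage recovery: $312.48 / 12 = $26.04
Adjusted monthly = $500.75 + $26.04 = $526.79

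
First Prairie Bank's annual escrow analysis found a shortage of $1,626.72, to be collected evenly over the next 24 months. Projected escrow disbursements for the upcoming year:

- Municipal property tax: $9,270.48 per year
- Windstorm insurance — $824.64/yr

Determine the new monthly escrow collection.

Municipal property tax: $9,270.48/yr
Windstorm insurance: $824.64/yr
Combined annual = $10,095.12
Monthly = $10,095.12 / 12 = $841.26
Shortage per month = $1,626.72 ÷ 24 = $67.78
Adjusted monthly = $841.26 + $67.78 = $909.04

$909.04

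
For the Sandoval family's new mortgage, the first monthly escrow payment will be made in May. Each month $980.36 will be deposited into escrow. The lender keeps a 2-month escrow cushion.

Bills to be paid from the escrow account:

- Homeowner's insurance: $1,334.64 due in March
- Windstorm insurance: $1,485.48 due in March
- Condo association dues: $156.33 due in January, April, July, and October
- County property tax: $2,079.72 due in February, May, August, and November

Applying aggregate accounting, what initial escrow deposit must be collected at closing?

$3,060.08

Cushion = 2 × $980.36 = $1,960.72
Trial balance (start $0, +$980.36 each month, − disbursements):
  May: +$980.36 − $2,079.72 → -$1,099.36
  Jun: +$980.36 → -$119.00
  Jul: +$980.36 − $156.33 → $705.03
  Aug: +$980.36 − $2,079.72 → -$394.33
  Sep: +$980.36 → $586.03
  Oct: +$980.36 − $156.33 → $1,410.06
  Nov: +$980.36 − $2,079.72 → $310.70
  Dec: +$980.36 → $1,291.06
  Jan: +$980.36 − $156.33 → $2,115.09
  Feb: +$980.36 − $2,079.72 → $1,015.73
  Mar: +$980.36 − $2,820.12 → -$824.03
  Apr: +$980.36 − $156.33 → $0.00
Lowest trial balance = -$1,099.36 (May)
Initial deposit = cushion − low point = $1,960.72 − (-$1,099.36) = $3,060.08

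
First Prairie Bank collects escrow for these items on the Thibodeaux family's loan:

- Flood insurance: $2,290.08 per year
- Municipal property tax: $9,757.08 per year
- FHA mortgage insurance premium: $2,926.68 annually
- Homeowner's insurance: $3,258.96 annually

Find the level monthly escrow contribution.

Flood insurance = $2,290.08 annually
Municipal property tax = $9,757.08 annually
FHA mortgage insurance premium = $2,926.68 annually
Homeowner's insurance = $3,258.96 annually
Annual escrow total = $18,232.80
Monthly = $18,232.80 / 12 = $1,519.40

$1,519.40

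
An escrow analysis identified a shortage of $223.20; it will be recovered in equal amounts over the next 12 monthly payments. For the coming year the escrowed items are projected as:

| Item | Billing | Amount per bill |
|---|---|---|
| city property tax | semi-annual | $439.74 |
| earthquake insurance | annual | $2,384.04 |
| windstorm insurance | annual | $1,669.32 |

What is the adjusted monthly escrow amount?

City property tax = $439.74 × 2 = $879.48 annually
Earthquake insurance = $2,384.04 annually
Windstorm insurance = $1,669.32 annually
Total annual escrow = $4,932.84
Per month = $4,932.84 ÷ 12 = $411.07
Shortage per month = $223.20 ÷ 12 = $18.60
New monthly escrow = $411.07 + $18.60 = $429.67

$429.67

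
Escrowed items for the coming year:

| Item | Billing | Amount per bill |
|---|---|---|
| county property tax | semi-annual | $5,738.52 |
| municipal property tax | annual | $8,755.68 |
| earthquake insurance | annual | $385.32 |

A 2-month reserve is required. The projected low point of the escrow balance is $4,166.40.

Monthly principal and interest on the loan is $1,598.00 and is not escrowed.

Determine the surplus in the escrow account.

$730.06

County property tax = $5,738.52 × 2 = $11,477.04 per year
Municipal property tax = $8,755.68 per year
Earthquake insurance = $385.32 per year
Total per year = $11,477.04 + $8,755.68 + $385.32 = $20,618.04
Monthly escrow = $20,618.04 ÷ 12 = $1,718.17
Cushion = 2 × $1,718.17 = $3,436.34
Surplus = $4,166.40 − $3,436.34 = $730.06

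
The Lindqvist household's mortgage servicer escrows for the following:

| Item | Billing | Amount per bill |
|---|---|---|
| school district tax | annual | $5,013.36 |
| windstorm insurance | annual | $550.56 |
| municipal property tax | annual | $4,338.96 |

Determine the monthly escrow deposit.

$825.24

School district tax — $5,013.36
Windstorm insurance — $550.56
Municipal property tax — $4,338.96
Total annual escrow = $5,013.36 + $550.56 + $4,338.96 = $9,902.88
Monthly escrow = $9,902.88 ÷ 12 = $825.24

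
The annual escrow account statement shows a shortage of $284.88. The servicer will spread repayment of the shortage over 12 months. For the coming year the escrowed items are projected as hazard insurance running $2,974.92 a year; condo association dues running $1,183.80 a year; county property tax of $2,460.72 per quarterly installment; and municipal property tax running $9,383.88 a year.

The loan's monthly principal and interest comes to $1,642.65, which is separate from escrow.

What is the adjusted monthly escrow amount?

$1,972.53

Hazard insurance — $2,974.92/yr
Condo association dues — $1,183.80/yr
County property tax — $2,460.72 × 4 = $9,842.88/yr
Municipal property tax — $9,383.88/yr
Total per year = $2,974.92 + $1,183.80 + $9,842.88 + $9,383.88 = $23,385.48
Per month = $23,385.48 ÷ 12 = $1,948.79
Monthly shortage recovery: $284.88 / 12 = $23.74
Adjusted monthly = $1,948.79 + $23.74 = $1,972.53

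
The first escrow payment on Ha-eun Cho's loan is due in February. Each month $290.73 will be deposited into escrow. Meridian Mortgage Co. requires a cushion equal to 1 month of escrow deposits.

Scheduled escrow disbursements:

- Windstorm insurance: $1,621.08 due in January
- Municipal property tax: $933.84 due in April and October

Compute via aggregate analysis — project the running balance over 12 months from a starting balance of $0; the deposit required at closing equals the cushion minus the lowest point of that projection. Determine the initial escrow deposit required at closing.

Cushion = 1 × $290.73 = $290.73
Trial balance (start $0, +$290.73 each month, − disbursements):
  Feb: +$290.73 → $290.73
  Mar: +$290.73 → $581.46
  Apr: +$290.73 − $933.84 → -$61.65
  May: +$290.73 → $229.08
  Jun: +$290.73 → $519.81
  Jul: +$290.73 → $810.54
  Aug: +$290.73 → $1,101.27
  Sep: +$290.73 → $1,392.00
  Oct: +$290.73 − $933.84 → $748.89
  Nov: +$290.73 → $1,039.62
  Dec: +$290.73 → $1,330.35
  Jan: +$290.73 − $1,621.08 → $0.00
Lowest trial balance = -$61.65 (Apr)
Initial deposit = cushion − low point = $290.73 − (-$61.65) = $352.38

$352.38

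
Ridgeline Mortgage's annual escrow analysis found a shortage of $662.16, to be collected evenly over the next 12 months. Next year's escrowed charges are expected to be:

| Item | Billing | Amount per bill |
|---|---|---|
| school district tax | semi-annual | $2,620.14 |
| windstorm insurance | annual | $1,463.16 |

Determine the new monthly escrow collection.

School district tax = $2,620.14 × 2 = $5,240.28 per year
Windstorm insurance = $1,463.16 per year
Annual escrow total = $5,240.28 + $1,463.16 = $6,703.44
Base monthly escrow = $6,703.44 / 12 = $558.62
Monthly shortage recovery: $662.16 / 12 = $55.18
Adjusted monthly = $558.62 + $55.18 = $613.80

$613.80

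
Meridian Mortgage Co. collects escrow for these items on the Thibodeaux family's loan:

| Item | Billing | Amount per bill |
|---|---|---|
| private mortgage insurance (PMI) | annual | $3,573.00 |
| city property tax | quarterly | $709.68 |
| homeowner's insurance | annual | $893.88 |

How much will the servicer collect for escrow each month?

$608.80

Private mortgage insurance (PMI) — $3,573.00 annually
City property tax — $709.68 × 4 = $2,838.72 annually
Homeowner's insurance — $893.88 annually
Annual escrow total = $3,573.00 + $2,838.72 + $893.88 = $7,305.60
Base monthly escrow = $7,305.60 / 12 = $608.80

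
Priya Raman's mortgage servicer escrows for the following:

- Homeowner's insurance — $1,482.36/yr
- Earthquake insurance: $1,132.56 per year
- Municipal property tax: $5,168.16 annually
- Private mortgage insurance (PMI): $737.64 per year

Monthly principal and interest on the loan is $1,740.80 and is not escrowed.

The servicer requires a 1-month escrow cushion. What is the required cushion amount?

Homeowner's insurance = $1,482.36 per year
Earthquake insurance = $1,132.56 per year
Municipal property tax = $5,168.16 per year
Private mortgage insurance (PMI) = $737.64 per year
Combined annual = $8,520.72
Monthly = $8,520.72 ÷ 12 = $710.06
Required cushion = 1 × $710.06 = $710.06

$710.06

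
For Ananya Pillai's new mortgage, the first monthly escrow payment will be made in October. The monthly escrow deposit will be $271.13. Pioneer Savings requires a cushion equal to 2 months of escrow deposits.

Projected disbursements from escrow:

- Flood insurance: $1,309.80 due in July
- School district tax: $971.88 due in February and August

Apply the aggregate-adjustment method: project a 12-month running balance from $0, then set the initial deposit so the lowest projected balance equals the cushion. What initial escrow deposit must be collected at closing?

Cushion = 2 × $271.13 = $542.26
Trial balance (start $0, +$271.13 each month, − disbursements):
  Oct: +$271.13 → $271.13
  Nov: +$271.13 → $542.26
  Dec: +$271.13 → $813.39
  Jan: +$271.13 → $1,084.52
  Feb: +$271.13 − $971.88 → $383.77
  Mar: +$271.13 → $654.90
  Apr: +$271.13 → $926.03
  May: +$271.13 → $1,197.16
  Jun: +$271.13 → $1,468.29
  Jul: +$271.13 − $1,309.80 → $429.62
  Aug: +$271.13 − $971.88 → -$271.13
  Sep: +$271.13 → $0.00
Lowest trial balance = -$271.13 (Aug)
Initial deposit = cushion − low point = $542.26 − (-$271.13) = $813.39

$813.39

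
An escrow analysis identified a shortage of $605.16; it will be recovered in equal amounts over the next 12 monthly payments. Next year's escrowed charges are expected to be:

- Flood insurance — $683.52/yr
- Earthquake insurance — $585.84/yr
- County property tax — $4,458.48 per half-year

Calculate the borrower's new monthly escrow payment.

$899.29

Flood insurance: $683.52 per year
Earthquake insurance: $585.84 per year
County property tax: $4,458.48 × 2 = $8,916.96 per year
Combined annual = $10,186.32
Monthly = $10,186.32 / 12 = $848.86
Shortage spread = $605.16 / 12 = $50.43/mo
Adjusted monthly = $848.86 + $50.43 = $899.29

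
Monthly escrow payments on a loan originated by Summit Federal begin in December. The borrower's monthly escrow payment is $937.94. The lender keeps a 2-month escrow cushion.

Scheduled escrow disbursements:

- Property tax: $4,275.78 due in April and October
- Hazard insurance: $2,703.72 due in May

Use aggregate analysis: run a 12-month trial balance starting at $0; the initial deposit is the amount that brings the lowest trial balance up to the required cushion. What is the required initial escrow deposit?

Cushion = 2 × $937.94 = $1,875.88
Trial balance (start $0, +$937.94 each month, − disbursements):
  Dec: +$937.94 → $937.94
  Jan: +$937.94 → $1,875.88
  Feb: +$937.94 → $2,813.82
  Mar: +$937.94 → $3,751.76
  Apr: +$937.94 − $4,275.78 → $413.92
  May: +$937.94 − $2,703.72 → -$1,351.86
  Jun: +$937.94 → -$413.92
  Jul: +$937.94 → $524.02
  Aug: +$937.94 → $1,461.96
  Sep: +$937.94 → $2,399.90
  Oct: +$937.94 − $4,275.78 → -$937.94
  Nov: +$937.94 → $0.00
Lowest trial balance = -$1,351.86 (May)
Initial deposit = cushion − low point = $1,875.88 − (-$1,351.86) = $3,227.74

$3,227.74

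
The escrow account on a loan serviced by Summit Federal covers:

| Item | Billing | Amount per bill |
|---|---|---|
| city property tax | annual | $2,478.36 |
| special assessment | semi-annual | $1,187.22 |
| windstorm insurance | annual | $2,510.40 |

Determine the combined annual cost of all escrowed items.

$7,363.20

City property tax — $2,478.36 per year
Special assessment — $1,187.22 × 2 = $2,374.44 per year
Windstorm insurance — $2,510.40 per year
Combined annual = $7,363.20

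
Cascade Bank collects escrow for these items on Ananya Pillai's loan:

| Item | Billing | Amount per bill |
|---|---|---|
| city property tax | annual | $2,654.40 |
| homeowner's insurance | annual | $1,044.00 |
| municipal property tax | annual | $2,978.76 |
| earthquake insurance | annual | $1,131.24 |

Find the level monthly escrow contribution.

City property tax = $2,654.40
Homeowner's insurance = $1,044.00
Municipal property tax = $2,978.76
Earthquake insurance = $1,131.24
Total per year = $7,808.40
Per month = $7,808.40 / 12 = $650.70

$650.70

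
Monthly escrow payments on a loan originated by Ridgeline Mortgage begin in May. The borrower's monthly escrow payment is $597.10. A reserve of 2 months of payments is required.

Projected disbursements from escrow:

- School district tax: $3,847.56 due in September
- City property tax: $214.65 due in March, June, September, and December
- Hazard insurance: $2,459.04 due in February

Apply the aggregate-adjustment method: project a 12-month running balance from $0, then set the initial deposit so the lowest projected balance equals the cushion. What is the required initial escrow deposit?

Cushion = 2 × $597.10 = $1,194.20
Trial balance (start $0, +$597.10 each month, − disbursements):
  May: +$597.10 → $597.10
  Jun: +$597.10 − $214.65 → $979.55
  Jul: +$597.10 → $1,576.65
  Aug: +$597.10 → $2,173.75
  Sep: +$597.10 − $4,062.21 → -$1,291.36
  Oct: +$597.10 → -$694.26
  Nov: +$597.10 → -$97.16
  Dec: +$597.10 − $214.65 → $285.29
  Jan: +$597.10 → $882.39
  Feb: +$597.10 − $2,459.04 → -$979.55
  Mar: +$597.10 − $214.65 → -$597.10
  Apr: +$597.10 → $0.00
Lowest trial balance = -$1,291.36 (Sep)
Initial deposit = cushion − low point = $1,194.20 − (-$1,291.36) = $2,485.56

$2,485.56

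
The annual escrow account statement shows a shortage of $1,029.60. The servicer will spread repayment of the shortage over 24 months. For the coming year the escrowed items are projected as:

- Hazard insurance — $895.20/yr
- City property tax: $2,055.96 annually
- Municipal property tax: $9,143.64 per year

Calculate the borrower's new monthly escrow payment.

Hazard insurance: $895.20/yr
City property tax: $2,055.96/yr
Municipal property tax: $9,143.64/yr
Total per year = $895.20 + $2,055.96 + $9,143.64 = $12,094.80
Monthly = $12,094.80 / 12 = $1,007.90
Shortage spread = $1,029.60 ÷ 24 = $42.90/mo
Adjusted monthly = $1,007.90 + $42.90 = $1,050.80

$1,050.80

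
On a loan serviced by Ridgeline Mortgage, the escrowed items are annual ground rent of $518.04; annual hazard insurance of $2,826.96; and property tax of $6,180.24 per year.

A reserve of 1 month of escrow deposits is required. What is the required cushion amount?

Ground rent = $518.04
Hazard insurance = $2,826.96
Property tax = $6,180.24
Yearly total = $518.04 + $2,826.96 + $6,180.24 = $9,525.24
Per month = $9,525.24 / 12 = $793.77
Cushion = 1 × $793.77 = $793.77

$793.77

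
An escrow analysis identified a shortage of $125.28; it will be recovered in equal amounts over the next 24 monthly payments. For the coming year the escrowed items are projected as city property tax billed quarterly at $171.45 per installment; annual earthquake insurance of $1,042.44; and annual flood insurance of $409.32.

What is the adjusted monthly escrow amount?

City property tax: $171.45 × 4 = $685.80 per year
Earthquake insurance: $1,042.44 per year
Flood insurance: $409.32 per year
Combined annual = $685.80 + $1,042.44 + $409.32 = $2,137.56
Monthly escrow = $2,137.56 / 12 = $178.13
Shortage spread = $125.28 / 24 = $5.22/mo
Adjusted monthly = $178.13 + $5.22 = $183.35

$183.35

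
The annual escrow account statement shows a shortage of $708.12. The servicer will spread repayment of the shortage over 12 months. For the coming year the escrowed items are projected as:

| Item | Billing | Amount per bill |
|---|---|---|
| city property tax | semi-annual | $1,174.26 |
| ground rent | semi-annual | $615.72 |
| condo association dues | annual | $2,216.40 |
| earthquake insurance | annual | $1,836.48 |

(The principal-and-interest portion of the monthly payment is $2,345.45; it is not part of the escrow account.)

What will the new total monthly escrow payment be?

City property tax: $1,174.26 × 2 = $2,348.52 per year
Ground rent: $615.72 × 2 = $1,231.44 per year
Condo association dues: $2,216.40 per year
Earthquake insurance: $1,836.48 per year
Yearly total = $2,348.52 + $1,231.44 + $2,216.40 + $1,836.48 = $7,632.84
Base monthly escrow = $7,632.84 / 12 = $636.07
Shortage spread = $708.12 ÷ 12 = $59.01/mo
New monthly escrow = $636.07 + $59.01 = $695.08

$695.08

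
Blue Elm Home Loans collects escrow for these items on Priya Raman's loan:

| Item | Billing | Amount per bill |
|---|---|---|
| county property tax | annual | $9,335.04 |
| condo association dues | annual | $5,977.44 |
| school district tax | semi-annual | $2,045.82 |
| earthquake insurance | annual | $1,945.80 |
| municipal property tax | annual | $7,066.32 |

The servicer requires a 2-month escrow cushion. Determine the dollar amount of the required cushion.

County property tax = $9,335.04 annually
Condo association dues = $5,977.44 annually
School district tax = $2,045.82 × 2 = $4,091.64 annually
Earthquake insurance = $1,945.80 annually
Municipal property tax = $7,066.32 annually
Annual escrow total = $9,335.04 + $5,977.44 + $4,091.64 + $1,945.80 + $7,066.32 = $28,416.24
Base monthly escrow = $28,416.24 / 12 = $2,368.02
Cushion = 2 × $2,368.02 = $4,736.04

$4,736.04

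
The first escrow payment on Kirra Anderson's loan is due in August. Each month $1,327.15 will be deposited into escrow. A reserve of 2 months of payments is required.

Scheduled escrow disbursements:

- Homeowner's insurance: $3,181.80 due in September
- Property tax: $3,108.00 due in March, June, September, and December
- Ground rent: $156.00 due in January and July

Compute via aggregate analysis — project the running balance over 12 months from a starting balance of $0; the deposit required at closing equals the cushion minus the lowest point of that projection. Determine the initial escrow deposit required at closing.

$6,289.80

Cushion = 2 × $1,327.15 = $2,654.30
Trial balance (start $0, +$1,327.15 each month, − disbursements):
  Aug: +$1,327.15 → $1,327.15
  Sep: +$1,327.15 − $6,289.80 → -$3,635.50
  Oct: +$1,327.15 → -$2,308.35
  Nov: +$1,327.15 → -$981.20
  Dec: +$1,327.15 − $3,108.00 → -$2,762.05
  Jan: +$1,327.15 − $156.00 → -$1,590.90
  Feb: +$1,327.15 → -$263.75
  Mar: +$1,327.15 − $3,108.00 → -$2,044.60
  Apr: +$1,327.15 → -$717.45
  May: +$1,327.15 → $609.70
  Jun: +$1,327.15 − $3,108.00 → -$1,171.15
  Jul: +$1,327.15 − $156.00 → $0.00
Lowest trial balance = -$3,635.50 (Sep)
Initial deposit = cushion − low point = $2,654.30 − (-$3,635.50) = $6,289.80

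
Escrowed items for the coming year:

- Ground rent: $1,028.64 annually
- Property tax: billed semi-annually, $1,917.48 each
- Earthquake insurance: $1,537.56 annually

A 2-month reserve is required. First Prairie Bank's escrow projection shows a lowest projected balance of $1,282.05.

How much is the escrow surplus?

$215.19

Ground rent = $1,028.64 annually
Property tax = $1,917.48 × 2 = $3,834.96 annually
Earthquake insurance = $1,537.56 annually
Total annual escrow = $1,028.64 + $3,834.96 + $1,537.56 = $6,401.16
Base monthly escrow = $6,401.16 / 12 = $533.43
Cushion = 2 × $533.43 = $1,066.86
Excess over cushion: $1,282.05 − $1,066.86 = $215.19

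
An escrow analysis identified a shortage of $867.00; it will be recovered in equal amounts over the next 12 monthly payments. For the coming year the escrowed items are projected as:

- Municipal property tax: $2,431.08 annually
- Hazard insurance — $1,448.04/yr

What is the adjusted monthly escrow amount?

$395.51

Municipal property tax — $2,431.08/yr
Hazard insurance — $1,448.04/yr
Total per year = $2,431.08 + $1,448.04 = $3,879.12
Monthly escrow = $3,879.12 ÷ 12 = $323.26
Monthly shortage recovery: $867.00 ÷ 12 = $72.25
New monthly escrow = $323.26 + $72.25 = $395.51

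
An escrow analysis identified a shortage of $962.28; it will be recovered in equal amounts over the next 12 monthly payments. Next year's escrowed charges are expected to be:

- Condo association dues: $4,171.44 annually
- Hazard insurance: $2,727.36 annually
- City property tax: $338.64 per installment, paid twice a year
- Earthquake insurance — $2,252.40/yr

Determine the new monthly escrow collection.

Condo association dues — $4,171.44 per year
Hazard insurance — $2,727.36 per year
City property tax — $338.64 × 2 = $677.28 per year
Earthquake insurance — $2,252.40 per year
Annual escrow total = $4,171.44 + $2,727.36 + $677.28 + $2,252.40 = $9,828.48
Base monthly escrow = $9,828.48 ÷ 12 = $819.04
Shortage spread = $962.28 / 12 = $80.19/mo
Adjusted monthly = $819.04 + $80.19 = $899.23

$899.23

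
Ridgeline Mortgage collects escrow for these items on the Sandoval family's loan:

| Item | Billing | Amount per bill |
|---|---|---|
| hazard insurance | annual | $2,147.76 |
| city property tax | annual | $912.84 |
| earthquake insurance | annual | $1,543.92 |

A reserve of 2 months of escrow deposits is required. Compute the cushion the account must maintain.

$767.42

Hazard insurance = $2,147.76 annually
City property tax = $912.84 annually
Earthquake insurance = $1,543.92 annually
Combined annual = $4,604.52
Base monthly escrow = $4,604.52 / 12 = $383.71
Reserve = 2 × $383.71 = $767.42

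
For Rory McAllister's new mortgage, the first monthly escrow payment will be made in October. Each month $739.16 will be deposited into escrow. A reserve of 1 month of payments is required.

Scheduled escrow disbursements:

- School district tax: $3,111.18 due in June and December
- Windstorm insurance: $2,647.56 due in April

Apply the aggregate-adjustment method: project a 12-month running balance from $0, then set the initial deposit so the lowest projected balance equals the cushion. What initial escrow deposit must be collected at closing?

Cushion = 1 × $739.16 = $739.16
Trial balance (start $0, +$739.16 each month, − disbursements):
  Oct: +$739.16 → $739.16
  Nov: +$739.16 → $1,478.32
  Dec: +$739.16 − $3,111.18 → -$893.70
  Jan: +$739.16 → -$154.54
  Feb: +$739.16 → $584.62
  Mar: +$739.16 → $1,323.78
  Apr: +$739.16 − $2,647.56 → -$584.62
  May: +$739.16 → $154.54
  Jun: +$739.16 − $3,111.18 → -$2,217.48
  Jul: +$739.16 → -$1,478.32
  Aug: +$739.16 → -$739.16
  Sep: +$739.16 → $0.00
Lowest trial balance = -$2,217.48 (Jun)
Initial deposit = cushion − low point = $739.16 − (-$2,217.48) = $2,956.64

$2,956.64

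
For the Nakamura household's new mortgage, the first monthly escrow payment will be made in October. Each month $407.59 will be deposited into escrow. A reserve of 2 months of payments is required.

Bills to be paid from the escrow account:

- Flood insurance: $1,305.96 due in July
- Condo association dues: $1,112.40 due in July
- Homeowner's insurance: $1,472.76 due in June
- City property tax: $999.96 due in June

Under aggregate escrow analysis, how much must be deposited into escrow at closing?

Cushion = 2 × $407.59 = $815.18
Trial balance (start $0, +$407.59 each month, − disbursements):
  Oct: +$407.59 → $407.59
  Nov: +$407.59 → $815.18
  Dec: +$407.59 → $1,222.77
  Jan: +$407.59 → $1,630.36
  Feb: +$407.59 → $2,037.95
  Mar: +$407.59 → $2,445.54
  Apr: +$407.59 → $2,853.13
  May: +$407.59 → $3,260.72
  Jun: +$407.59 − $2,472.72 → $1,195.59
  Jul: +$407.59 − $2,418.36 → -$815.18
  Aug: +$407.59 → -$407.59
  Sep: +$407.59 → $0.00
Lowest trial balance = -$815.18 (Jul)
Initial deposit = cushion − low point = $815.18 − (-$815.18) = $1,630.36

$1,630.36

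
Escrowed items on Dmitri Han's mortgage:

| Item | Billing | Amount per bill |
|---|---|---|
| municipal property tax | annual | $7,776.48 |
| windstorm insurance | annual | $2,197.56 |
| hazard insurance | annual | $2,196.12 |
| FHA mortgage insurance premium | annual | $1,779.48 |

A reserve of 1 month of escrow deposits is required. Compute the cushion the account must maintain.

$1,162.47

Municipal property tax: $7,776.48/yr
Windstorm insurance: $2,197.56/yr
Hazard insurance: $2,196.12/yr
FHA mortgage insurance premium: $1,779.48/yr
Yearly total = $7,776.48 + $2,197.56 + $2,196.12 + $1,779.48 = $13,949.64
Per month = $13,949.64 / 12 = $1,162.47
Reserve = 1 × $1,162.47 = $1,162.47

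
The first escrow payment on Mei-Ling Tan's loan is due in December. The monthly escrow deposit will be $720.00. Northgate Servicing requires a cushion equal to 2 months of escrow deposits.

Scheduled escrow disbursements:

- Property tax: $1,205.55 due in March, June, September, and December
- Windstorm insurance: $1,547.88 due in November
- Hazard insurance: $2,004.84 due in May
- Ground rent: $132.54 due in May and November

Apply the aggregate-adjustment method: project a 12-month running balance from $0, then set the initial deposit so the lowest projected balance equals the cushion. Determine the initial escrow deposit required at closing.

Cushion = 2 × $720.00 = $1,440.00
Trial balance (start $0, +$720.00 each month, − disbursements):
  Dec: +$720.00 − $1,205.55 → -$485.55
  Jan: +$720.00 → $234.45
  Feb: +$720.00 → $954.45
  Mar: +$720.00 − $1,205.55 → $468.90
  Apr: +$720.00 → $1,188.90
  May: +$720.00 − $2,137.38 → -$228.48
  Jun: +$720.00 − $1,205.55 → -$714.03
  Jul: +$720.00 → $5.97
  Aug: +$720.00 → $725.97
  Sep: +$720.00 − $1,205.55 → $240.42
  Oct: +$720.00 → $960.42
  Nov: +$720.00 − $1,680.42 → $0.00
Lowest trial balance = -$714.03 (Jun)
Initial deposit = cushion − low point = $1,440.00 − (-$714.03) = $2,154.03

$2,154.03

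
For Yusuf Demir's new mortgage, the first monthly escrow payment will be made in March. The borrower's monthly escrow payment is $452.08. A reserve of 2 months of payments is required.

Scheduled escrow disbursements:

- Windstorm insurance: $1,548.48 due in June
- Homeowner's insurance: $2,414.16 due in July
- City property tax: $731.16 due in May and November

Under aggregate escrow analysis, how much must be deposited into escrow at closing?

Cushion = 2 × $452.08 = $904.16
Trial balance (start $0, +$452.08 each month, − disbursements):
  Mar: +$452.08 → $452.08
  Apr: +$452.08 → $904.16
  May: +$452.08 − $731.16 → $625.08
  Jun: +$452.08 − $1,548.48 → -$471.32
  Jul: +$452.08 − $2,414.16 → -$2,433.40
  Aug: +$452.08 → -$1,981.32
  Sep: +$452.08 → -$1,529.24
  Oct: +$452.08 → -$1,077.16
  Nov: +$452.08 − $731.16 → -$1,356.24
  Dec: +$452.08 → -$904.16
  Jan: +$452.08 → -$452.08
  Feb: +$452.08 → $0.00
Lowest trial balance = -$2,433.40 (Jul)
Initial deposit = cushion − low point = $904.16 − (-$2,433.40) = $3,337.56

$3,337.56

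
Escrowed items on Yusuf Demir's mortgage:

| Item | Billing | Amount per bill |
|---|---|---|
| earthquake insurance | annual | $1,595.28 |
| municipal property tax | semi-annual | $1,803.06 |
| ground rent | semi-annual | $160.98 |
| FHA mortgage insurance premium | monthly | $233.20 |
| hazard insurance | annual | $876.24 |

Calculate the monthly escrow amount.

Earthquake insurance = $1,595.28 annually
Municipal property tax = $1,803.06 × 2 = $3,606.12 annually
Ground rent = $160.98 × 2 = $321.96 annually
FHA mortgage insurance premium = $233.20 × 12 = $2,798.40 annually
Hazard insurance = $876.24 annually
Annual escrow total = $1,595.28 + $3,606.12 + $321.96 + $2,798.40 + $876.24 = $9,198.00
Monthly escrow = $9,198.00 / 12 = $766.50

$766.50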